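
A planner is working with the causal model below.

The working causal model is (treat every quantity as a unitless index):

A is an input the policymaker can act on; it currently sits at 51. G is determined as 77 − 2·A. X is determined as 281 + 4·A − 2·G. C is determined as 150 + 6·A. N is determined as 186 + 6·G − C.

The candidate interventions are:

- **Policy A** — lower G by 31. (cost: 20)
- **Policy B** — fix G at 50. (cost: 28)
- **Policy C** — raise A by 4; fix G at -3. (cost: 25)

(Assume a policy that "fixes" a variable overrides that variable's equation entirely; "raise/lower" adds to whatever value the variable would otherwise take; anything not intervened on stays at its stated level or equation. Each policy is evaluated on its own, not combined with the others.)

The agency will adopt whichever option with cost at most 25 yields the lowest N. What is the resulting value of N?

Policy A (G − 31):
  A = 51
  G = 77 − 2·51 (−31 from intervention) = -56
  C = 150 + 6·51 = 456
  N = 186 + 6·(-56) − 456 = -606
Policy C (A + 4, G := -3):
  A = 51 + 4 = 55
  G = -3
  C = 150 + 6·55 = 480
  N = 186 + 6·(-3) − 480 = -312
Comparing — Policy A: N=-606, Policy C: N=-312. Lowest is -606 (Policy A).

-606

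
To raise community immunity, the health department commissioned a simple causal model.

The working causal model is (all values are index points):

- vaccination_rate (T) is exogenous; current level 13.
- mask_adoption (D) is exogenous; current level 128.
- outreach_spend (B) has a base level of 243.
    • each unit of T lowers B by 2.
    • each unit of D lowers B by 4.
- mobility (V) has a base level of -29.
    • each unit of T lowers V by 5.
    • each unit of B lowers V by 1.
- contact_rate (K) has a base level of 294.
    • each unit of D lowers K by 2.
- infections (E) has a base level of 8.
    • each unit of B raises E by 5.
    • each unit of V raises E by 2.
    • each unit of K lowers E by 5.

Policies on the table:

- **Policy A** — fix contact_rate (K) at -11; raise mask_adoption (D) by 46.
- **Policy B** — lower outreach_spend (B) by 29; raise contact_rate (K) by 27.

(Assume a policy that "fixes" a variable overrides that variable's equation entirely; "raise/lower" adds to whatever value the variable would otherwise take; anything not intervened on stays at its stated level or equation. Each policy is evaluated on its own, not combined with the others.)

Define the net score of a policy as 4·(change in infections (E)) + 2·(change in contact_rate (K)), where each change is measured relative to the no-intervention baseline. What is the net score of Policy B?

Baseline:
  T = 13
  D = 128
  B = 243 − 2·13 − 4·128 = -295
  V = -29 − 5·13 − (-295) = 201
  K = 294 − 2·128 = 38
  E = 8 + 5·(-295) + 2·201 − 5·38 = -1255
Policy B (B − 29, K + 27):
  T = 13
  D = 128
  B = 243 − 2·13 − 4·128 (−29 from intervention) = -324
  V = -29 − 5·13 − (-324) = 230
  K = 294 − 2·128 (+27 from intervention) = 65
  E = 8 + 5·(-324) + 2·230 − 5·65 = -1477
ΔE = -1477 − (-1255) = -222; ΔK = 65 − 38 = 27
Score = 4·(-222) + 2·27 = -834

-834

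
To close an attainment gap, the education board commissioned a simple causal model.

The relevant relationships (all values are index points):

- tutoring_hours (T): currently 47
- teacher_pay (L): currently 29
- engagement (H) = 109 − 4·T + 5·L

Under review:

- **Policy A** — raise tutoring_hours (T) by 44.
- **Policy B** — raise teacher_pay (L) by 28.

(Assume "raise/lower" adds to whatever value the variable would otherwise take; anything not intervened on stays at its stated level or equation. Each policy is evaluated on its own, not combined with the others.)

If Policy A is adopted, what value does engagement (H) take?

-110

Policy A (T + 44):
  T = 47 + 44 = 91
  L = 29
  H = 109 − 4·91 + 5·29 = -110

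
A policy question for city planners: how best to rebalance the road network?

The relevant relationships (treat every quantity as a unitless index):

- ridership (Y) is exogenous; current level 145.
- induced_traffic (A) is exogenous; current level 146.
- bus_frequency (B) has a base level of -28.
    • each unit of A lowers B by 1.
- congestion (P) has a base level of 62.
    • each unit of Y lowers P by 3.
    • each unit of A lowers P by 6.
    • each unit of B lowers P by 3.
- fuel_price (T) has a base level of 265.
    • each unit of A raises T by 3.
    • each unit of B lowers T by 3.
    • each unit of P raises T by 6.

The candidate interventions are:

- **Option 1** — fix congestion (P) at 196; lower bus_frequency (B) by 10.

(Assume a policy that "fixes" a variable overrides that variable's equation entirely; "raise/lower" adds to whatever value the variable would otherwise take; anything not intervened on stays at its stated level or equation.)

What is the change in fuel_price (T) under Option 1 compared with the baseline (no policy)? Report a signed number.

Baseline:
  Y = 145
  A = 146
  B = -28 − 146 = -174
  P = 62 − 3·145 − 6·146 − 3·(-174) = -727
  T = 265 + 3·146 − 3·(-174) + 6·(-727) = -3137
Option 1 (P := 196, B − 10):
  Y = 145
  A = 146
  B = -28 − 146 (−10 from intervention) = -184
  P = 196
  T = 265 + 3·146 − 3·(-184) + 6·196 = 2431
Change in T: 2431 − (-3137) = 5568

5568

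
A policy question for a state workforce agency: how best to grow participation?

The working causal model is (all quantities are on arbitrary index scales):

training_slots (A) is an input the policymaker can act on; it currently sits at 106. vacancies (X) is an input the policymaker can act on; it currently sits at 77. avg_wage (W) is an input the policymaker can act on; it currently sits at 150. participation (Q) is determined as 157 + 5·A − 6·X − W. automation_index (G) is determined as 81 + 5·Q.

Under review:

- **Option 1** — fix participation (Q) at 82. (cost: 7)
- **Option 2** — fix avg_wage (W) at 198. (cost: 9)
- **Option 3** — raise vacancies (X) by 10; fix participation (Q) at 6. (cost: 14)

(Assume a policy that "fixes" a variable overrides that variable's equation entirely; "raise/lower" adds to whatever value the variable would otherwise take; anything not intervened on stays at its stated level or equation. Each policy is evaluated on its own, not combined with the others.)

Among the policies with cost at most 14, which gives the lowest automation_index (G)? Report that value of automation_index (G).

111

Option 1 (Q := 82):
  A = 106
  X = 77
  W = 150
  Q = 82
  G = 81 + 5·82 = 491
Option 2 (W := 198):
  A = 106
  X = 77
  W = 198
  Q = 157 + 5·106 − 6·77 − 198 = 27
  G = 81 + 5·27 = 216
Option 3 (X + 10, Q := 6):
  A = 106
  X = 77 + 10 = 87
  W = 150
  Q = 6
  G = 81 + 5·6 = 111
Comparing — Option 1: G=491, Option 2: G=216, Option 3: G=111. Lowest is 111 (Option 3).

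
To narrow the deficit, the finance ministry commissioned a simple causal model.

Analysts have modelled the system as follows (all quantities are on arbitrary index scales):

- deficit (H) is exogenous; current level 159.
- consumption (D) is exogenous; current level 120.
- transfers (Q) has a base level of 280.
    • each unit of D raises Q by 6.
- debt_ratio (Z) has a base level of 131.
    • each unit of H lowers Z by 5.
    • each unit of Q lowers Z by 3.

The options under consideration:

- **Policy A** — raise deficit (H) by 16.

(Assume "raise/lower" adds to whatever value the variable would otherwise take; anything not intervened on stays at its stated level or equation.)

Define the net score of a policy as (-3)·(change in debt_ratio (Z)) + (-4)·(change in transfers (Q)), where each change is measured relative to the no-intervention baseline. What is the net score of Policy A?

240

Baseline:
  H = 159
  D = 120
  Q = 280 + 6·120 = 1000
  Z = 131 − 5·159 − 3·1000 = -3664
Policy A (H + 16):
  H = 159 + 16 = 175
  D = 120
  Q = 280 + 6·120 = 1000
  Z = 131 − 5·175 − 3·1000 = -3744
ΔZ = -3744 − (-3664) = -80; ΔQ = 1000 − 1000 = 0
Score = (-3)·(-80) + (-4)·0 = 240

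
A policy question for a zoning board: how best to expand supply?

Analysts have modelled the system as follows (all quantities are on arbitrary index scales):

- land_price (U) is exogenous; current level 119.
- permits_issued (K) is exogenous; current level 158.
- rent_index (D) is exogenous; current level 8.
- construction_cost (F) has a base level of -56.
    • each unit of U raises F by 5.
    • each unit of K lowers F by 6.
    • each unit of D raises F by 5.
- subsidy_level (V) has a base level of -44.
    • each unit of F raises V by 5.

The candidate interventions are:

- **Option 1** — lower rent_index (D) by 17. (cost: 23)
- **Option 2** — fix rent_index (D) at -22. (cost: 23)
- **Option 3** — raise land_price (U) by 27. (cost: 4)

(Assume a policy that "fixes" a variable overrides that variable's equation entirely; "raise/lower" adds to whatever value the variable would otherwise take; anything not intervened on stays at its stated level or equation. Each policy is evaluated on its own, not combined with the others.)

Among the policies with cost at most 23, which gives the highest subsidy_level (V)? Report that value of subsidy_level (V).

Option 1 (D − 17):
  U = 119
  K = 158
  D = 8 − 17 = -9
  F = -56 + 5·119 − 6·158 + 5·(-9) = -454
  V = -44 + 5·(-454) = -2314
Option 2 (D := -22):
  U = 119
  K = 158
  D = -22
  F = -56 + 5·119 − 6·158 + 5·(-22) = -519
  V = -44 + 5·(-519) = -2639
Option 3 (U + 27):
  U = 119 + 27 = 146
  K = 158
  D = 8
  F = -56 + 5·146 − 6·158 + 5·8 = -234
  V = -44 + 5·(-234) = -1214
Comparing — Option 1: V=-2314, Option 2: V=-2639, Option 3: V=-1214. Highest is -1214 (Option 3).

-1214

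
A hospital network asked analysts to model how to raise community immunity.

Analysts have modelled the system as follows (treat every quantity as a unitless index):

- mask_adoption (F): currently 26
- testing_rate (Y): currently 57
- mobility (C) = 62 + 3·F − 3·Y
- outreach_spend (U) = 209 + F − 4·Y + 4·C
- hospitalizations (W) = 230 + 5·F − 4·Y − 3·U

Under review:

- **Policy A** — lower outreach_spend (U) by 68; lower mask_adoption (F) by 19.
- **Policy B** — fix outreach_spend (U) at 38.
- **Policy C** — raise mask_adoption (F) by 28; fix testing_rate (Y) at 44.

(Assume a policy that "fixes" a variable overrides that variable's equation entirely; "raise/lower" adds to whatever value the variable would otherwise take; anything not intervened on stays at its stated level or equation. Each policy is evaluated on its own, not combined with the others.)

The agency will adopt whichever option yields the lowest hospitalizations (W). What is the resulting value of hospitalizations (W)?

-1041

Policy A (U − 68, F − 19):
  F = 26 − 19 = 7
  Y = 57
  C = 62 + 3·7 − 3·57 = -88
  U = 209 + 7 − 4·57 + 4·(-88) (−68 from intervention) = -432
  W = 230 + 5·7 − 4·57 − 3·(-432) = 1333
Policy B (U := 38):
  F = 26
  Y = 57
  C = 62 + 3·26 − 3·57 = -31
  U = 38
  W = 230 + 5·26 − 4·57 − 3·38 = 18
Policy C (F + 28, Y := 44):
  F = 26 + 28 = 54
  Y = 44
  C = 62 + 3·54 − 3·44 = 92
  U = 209 + 54 − 4·44 + 4·92 = 455
  W = 230 + 5·54 − 4·44 − 3·455 = -1041
Comparing — Policy A: W=1333, Policy B: W=18, Policy C: W=-1041. Lowest is -1041 (Policy C).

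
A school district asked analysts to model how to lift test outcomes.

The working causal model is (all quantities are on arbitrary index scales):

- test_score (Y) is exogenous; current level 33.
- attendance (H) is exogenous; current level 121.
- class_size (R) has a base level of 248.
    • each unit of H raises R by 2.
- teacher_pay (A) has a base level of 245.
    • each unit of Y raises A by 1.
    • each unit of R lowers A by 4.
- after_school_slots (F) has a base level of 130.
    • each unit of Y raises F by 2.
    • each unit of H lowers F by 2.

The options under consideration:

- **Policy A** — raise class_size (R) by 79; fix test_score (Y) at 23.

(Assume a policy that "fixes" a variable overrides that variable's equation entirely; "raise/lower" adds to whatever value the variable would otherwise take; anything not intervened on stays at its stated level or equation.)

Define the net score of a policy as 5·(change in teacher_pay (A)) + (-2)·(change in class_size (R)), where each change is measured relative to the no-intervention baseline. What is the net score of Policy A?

-1788

Baseline:
  Y = 33
  H = 121
  R = 248 + 2·121 = 490
  A = 245 + 33 − 4·490 = -1682
Policy A (R + 79, Y := 23):
  Y = 23
  H = 121
  R = 248 + 2·121 (+79 from intervention) = 569
  A = 245 + 23 − 4·569 = -2008
ΔA = -2008 − (-1682) = -326; ΔR = 569 − 490 = 79
Score = 5·(-326) + (-2)·79 = -1788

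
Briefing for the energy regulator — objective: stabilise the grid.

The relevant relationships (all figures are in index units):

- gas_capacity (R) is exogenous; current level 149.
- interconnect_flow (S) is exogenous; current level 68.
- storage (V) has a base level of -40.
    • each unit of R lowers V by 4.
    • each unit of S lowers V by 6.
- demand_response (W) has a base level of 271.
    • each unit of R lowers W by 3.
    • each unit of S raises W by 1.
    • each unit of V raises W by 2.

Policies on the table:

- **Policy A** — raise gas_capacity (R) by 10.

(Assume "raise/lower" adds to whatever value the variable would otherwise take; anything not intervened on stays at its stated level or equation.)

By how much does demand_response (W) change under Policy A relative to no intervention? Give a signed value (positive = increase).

Baseline:
  R = 149
  S = 68
  V = -40 − 4·149 − 6·68 = -1044
  W = 271 − 3·149 + 68 + 2·(-1044) = -2196
Policy A (R + 10):
  R = 149 + 10 = 159
  S = 68
  V = -40 − 4·159 − 6·68 = -1084
  W = 271 − 3·159 + 68 + 2·(-1084) = -2306
Change in W: -2306 − (-2196) = -110

-110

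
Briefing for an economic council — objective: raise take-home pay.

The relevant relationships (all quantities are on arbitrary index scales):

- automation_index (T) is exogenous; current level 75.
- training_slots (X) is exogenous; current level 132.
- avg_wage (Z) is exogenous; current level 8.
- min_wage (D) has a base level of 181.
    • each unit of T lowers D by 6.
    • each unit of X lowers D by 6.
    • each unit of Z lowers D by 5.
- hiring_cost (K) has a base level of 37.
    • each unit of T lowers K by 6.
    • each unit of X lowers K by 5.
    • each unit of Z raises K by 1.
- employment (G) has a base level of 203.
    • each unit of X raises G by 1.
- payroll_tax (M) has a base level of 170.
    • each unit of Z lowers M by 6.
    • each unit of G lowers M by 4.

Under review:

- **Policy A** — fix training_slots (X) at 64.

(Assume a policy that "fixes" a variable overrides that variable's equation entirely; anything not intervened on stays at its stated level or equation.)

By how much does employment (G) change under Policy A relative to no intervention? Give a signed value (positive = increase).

Baseline:
  X = 132
  G = 203 + 132 = 335
Policy A (X := 64):
  X = 64
  G = 203 + 64 = 267
Change in G: 267 − 335 = -68

-68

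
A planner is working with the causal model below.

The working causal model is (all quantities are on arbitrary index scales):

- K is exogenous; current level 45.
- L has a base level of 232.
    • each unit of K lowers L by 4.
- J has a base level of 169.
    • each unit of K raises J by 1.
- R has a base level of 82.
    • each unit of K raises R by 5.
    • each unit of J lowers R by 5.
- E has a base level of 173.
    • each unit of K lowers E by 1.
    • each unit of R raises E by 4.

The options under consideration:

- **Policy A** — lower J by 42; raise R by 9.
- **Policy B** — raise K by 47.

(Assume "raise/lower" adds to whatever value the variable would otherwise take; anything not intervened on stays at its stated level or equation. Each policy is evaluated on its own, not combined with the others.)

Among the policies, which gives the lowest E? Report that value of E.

Policy A (J − 42, R + 9):
  K = 45
  J = 169 + 45 (−42 from intervention) = 172
  R = 82 + 5·45 − 5·172 (+9 from intervention) = -544
  E = 173 − 45 + 4·(-544) = -2048
Policy B (K + 47):
  K = 45 + 47 = 92
  J = 169 + 92 = 261
  R = 82 + 5·92 − 5·261 = -763
  E = 173 − 92 + 4·(-763) = -2971
Comparing — Policy A: E=-2048, Policy B: E=-2971. Lowest is -2971 (Policy B).

-2971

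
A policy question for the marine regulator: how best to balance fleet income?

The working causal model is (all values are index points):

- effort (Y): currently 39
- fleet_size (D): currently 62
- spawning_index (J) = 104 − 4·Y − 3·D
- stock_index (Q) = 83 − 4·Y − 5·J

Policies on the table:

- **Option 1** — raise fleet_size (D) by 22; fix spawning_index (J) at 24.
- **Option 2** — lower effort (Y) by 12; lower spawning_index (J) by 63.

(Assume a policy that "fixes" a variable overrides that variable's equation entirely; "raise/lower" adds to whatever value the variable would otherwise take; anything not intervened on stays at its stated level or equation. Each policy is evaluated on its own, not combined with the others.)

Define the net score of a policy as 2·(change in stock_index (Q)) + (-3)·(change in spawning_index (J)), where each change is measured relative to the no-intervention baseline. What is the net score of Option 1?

-3406

Baseline:
  Y = 39
  D = 62
  J = 104 − 4·39 − 3·62 = -238
  Q = 83 − 4·39 − 5·(-238) = 1117
Option 1 (D + 22, J := 24):
  Y = 39
  D = 62 + 22 = 84
  J = 24
  Q = 83 − 4·39 − 5·24 = -193
ΔQ = -193 − 1117 = -1310; ΔJ = 24 − (-238) = 262
Score = 2·(-1310) + (-3)·262 = -3406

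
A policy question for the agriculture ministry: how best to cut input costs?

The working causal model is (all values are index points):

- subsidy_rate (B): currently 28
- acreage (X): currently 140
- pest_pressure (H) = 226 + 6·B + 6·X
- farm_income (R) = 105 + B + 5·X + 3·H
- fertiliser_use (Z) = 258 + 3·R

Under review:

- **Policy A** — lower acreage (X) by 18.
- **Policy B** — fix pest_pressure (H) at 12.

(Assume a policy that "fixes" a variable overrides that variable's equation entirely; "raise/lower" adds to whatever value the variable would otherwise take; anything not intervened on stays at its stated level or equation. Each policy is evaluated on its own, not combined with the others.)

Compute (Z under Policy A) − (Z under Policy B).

9756

Policy A (X − 18):
  B = 28
  X = 140 − 18 = 122
  H = 226 + 6·28 + 6·122 = 1126
  R = 105 + 28 + 5·122 + 3·1126 = 4121
  Z = 258 + 3·4121 = 12621
Policy B (H := 12):
  B = 28
  X = 140
  H = 12
  R = 105 + 28 + 5·140 + 3·12 = 869
  Z = 258 + 3·869 = 2865
Z: 12621 − 2865 = 9756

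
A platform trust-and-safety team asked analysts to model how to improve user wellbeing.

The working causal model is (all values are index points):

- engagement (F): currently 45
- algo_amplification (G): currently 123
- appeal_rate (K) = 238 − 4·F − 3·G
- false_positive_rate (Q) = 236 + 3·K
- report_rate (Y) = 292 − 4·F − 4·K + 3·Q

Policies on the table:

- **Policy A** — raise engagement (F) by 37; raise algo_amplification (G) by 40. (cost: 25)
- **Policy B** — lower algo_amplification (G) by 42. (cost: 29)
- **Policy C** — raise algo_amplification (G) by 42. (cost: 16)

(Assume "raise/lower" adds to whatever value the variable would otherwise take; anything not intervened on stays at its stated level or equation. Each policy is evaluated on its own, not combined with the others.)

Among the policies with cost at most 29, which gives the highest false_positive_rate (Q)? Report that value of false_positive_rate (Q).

Policy A (F + 37, G + 40):
  F = 45 + 37 = 82
  G = 123 + 40 = 163
  K = 238 − 4·82 − 3·163 = -579
  Q = 236 + 3·(-579) = -1501
Policy B (G − 42):
  F = 45
  G = 123 − 42 = 81
  K = 238 − 4·45 − 3·81 = -185
  Q = 236 + 3·(-185) = -319
Policy C (G + 42):
  F = 45
  G = 123 + 42 = 165
  K = 238 − 4·45 − 3·165 = -437
  Q = 236 + 3·(-437) = -1075
Comparing — Policy A: Q=-1501, Policy B: Q=-319, Policy C: Q=-1075. Highest is -319 (Policy B).

-319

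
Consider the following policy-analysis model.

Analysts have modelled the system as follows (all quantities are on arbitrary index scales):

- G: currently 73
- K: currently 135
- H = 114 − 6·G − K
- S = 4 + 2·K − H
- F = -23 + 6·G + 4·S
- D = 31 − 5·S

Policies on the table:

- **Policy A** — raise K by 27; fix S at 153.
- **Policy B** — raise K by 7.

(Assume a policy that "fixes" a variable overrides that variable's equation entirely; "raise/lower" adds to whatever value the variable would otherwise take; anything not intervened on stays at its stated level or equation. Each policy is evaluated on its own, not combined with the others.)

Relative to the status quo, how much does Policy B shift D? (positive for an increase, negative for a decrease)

-105

Baseline:
  G = 73
  K = 135
  H = 114 − 6·73 − 135 = -459
  S = 4 + 2·135 − (-459) = 733
  D = 31 − 5·733 = -3634
Policy B (K + 7):
  G = 73
  K = 135 + 7 = 142
  H = 114 − 6·73 − 142 = -466
  S = 4 + 2·142 − (-466) = 754
  D = 31 − 5·754 = -3739
Change in D: -3739 − (-3634) = -105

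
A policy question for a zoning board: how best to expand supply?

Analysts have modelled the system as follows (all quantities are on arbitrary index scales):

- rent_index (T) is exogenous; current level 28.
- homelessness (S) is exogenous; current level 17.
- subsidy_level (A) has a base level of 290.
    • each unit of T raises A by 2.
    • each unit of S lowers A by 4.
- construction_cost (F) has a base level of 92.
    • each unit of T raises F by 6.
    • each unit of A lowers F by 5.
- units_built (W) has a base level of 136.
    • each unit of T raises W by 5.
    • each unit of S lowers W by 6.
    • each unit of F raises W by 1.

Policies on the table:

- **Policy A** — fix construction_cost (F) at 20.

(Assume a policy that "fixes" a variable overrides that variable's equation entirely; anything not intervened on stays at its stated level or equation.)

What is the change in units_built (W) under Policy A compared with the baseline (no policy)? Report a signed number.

Baseline:
  T = 28
  S = 17
  A = 290 + 2·28 − 4·17 = 278
  F = 92 + 6·28 − 5·278 = -1130
  W = 136 + 5·28 − 6·17 + (-1130) = -956
Policy A (F := 20):
  T = 28
  S = 17
  A = 290 + 2·28 − 4·17 = 278
  F = 20
  W = 136 + 5·28 − 6·17 + 20 = 194
Change in W: 194 − (-956) = 1150

1150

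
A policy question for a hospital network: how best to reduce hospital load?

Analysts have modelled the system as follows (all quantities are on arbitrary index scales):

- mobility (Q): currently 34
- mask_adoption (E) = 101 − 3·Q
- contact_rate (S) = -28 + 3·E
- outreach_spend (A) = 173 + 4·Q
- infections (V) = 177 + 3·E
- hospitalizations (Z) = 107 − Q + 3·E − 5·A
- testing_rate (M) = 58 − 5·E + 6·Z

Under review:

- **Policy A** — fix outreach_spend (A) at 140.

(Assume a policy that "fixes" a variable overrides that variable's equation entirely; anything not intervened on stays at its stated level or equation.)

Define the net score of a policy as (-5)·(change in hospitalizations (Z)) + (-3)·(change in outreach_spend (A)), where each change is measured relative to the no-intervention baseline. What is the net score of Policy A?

-3718

Baseline:
  Q = 34
  E = 101 − 3·34 = -1
  A = 173 + 4·34 = 309
  Z = 107 − 34 + 3·(-1) − 5·309 = -1475
Policy A (A := 140):
  Q = 34
  E = 101 − 3·34 = -1
  A = 140
  Z = 107 − 34 + 3·(-1) − 5·140 = -630
ΔZ = -630 − (-1475) = 845; ΔA = 140 − 309 = -169
Score = (-5)·845 + (-3)·(-169) = -3718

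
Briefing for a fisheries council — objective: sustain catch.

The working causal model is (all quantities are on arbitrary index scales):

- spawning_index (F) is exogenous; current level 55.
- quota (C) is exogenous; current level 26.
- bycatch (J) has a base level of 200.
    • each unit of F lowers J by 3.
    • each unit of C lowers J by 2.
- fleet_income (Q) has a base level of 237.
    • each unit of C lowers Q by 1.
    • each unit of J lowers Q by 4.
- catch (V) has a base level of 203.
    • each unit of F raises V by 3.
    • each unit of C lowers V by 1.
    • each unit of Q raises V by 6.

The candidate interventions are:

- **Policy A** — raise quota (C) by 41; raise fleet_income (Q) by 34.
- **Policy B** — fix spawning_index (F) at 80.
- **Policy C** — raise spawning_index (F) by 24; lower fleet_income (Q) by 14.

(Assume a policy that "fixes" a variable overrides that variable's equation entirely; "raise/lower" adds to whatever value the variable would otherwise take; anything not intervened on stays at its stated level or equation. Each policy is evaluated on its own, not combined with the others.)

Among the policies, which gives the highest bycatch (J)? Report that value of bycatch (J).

-89

Policy A (C + 41, Q + 34):
  F = 55
  C = 26 + 41 = 67
  J = 200 − 3·55 − 2·67 = -99
Policy B (F := 80):
  F = 80
  C = 26
  J = 200 − 3·80 − 2·26 = -92
Policy C (F + 24, Q − 14):
  F = 55 + 24 = 79
  C = 26
  J = 200 − 3·79 − 2·26 = -89
Comparing — Policy A: J=-99, Policy B: J=-92, Policy C: J=-89. Highest is -89 (Policy C).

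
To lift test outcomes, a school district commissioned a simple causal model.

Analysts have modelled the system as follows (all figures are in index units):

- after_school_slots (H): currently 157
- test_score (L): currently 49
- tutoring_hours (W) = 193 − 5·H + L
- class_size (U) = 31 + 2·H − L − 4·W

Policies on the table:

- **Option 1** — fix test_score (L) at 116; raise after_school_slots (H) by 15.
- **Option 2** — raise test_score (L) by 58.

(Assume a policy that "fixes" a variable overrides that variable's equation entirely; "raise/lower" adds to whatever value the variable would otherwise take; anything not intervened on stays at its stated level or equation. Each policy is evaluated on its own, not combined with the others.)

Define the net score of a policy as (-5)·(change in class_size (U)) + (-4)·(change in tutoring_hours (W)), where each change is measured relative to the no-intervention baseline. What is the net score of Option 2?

Baseline:
  H = 157
  L = 49
  W = 193 − 5·157 + 49 = -543
  U = 31 + 2·157 − 49 − 4·(-543) = 2468
Option 2 (L + 58):
  H = 157
  L = 49 + 58 = 107
  W = 193 − 5·157 + 107 = -485
  U = 31 + 2·157 − 107 − 4·(-485) = 2178
ΔU = 2178 − 2468 = -290; ΔW = -485 − (-543) = 58
Score = (-5)·(-290) + (-4)·58 = 1218

1218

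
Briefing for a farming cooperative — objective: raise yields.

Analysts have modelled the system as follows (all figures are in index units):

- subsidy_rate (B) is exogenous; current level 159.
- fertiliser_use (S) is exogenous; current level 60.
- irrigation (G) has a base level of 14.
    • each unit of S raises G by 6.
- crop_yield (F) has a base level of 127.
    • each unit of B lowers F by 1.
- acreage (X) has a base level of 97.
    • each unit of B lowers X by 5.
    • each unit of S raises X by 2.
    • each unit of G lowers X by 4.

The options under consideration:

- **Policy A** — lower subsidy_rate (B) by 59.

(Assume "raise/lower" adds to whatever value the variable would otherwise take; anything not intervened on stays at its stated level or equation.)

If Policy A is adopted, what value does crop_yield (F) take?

Policy A (B − 59):
  B = 159 − 59 = 100
  F = 127 − 100 = 27

27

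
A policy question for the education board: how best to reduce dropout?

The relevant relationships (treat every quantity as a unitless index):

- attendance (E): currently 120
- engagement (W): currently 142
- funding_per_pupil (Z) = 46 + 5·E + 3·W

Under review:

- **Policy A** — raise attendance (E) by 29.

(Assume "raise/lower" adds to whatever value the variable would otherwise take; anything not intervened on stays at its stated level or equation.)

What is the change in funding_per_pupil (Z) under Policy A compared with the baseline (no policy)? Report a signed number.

145

Baseline:
  E = 120
  W = 142
  Z = 46 + 5·120 + 3·142 = 1072
Policy A (E + 29):
  E = 120 + 29 = 149
  W = 142
  Z = 46 + 5·149 + 3·142 = 1217
Change in Z: 1217 − 1072 = 145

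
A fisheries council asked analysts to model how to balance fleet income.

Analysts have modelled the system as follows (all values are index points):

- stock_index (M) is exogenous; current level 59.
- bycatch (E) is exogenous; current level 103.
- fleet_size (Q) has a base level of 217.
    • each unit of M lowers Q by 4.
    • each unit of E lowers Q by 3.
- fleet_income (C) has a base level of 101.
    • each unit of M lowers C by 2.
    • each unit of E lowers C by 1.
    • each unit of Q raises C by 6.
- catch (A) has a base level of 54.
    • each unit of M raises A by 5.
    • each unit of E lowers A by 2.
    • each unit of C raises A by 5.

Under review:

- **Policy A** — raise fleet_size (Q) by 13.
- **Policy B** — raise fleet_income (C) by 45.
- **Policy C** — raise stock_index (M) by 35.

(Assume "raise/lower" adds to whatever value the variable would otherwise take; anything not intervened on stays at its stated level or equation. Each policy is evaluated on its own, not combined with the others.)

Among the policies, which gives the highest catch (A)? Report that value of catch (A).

-9907

Policy A (Q + 13):
  M = 59
  E = 103
  Q = 217 − 4·59 − 3·103 (+13 from intervention) = -315
  C = 101 − 2·59 − 103 + 6·(-315) = -2010
  A = 54 + 5·59 − 2·103 + 5·(-2010) = -9907
Policy B (C + 45):
  M = 59
  E = 103
  Q = 217 − 4·59 − 3·103 = -328
  C = 101 − 2·59 − 103 + 6·(-328) (+45 from intervention) = -2043
  A = 54 + 5·59 − 2·103 + 5·(-2043) = -10072
Policy C (M + 35):
  M = 59 + 35 = 94
  E = 103
  Q = 217 − 4·94 − 3·103 = -468
  C = 101 − 2·94 − 103 + 6·(-468) = -2998
  A = 54 + 5·94 − 2·103 + 5·(-2998) = -14672
Comparing — Policy A: A=-9907, Policy B: A=-10072, Policy C: A=-14672. Highest is -9907 (Policy A).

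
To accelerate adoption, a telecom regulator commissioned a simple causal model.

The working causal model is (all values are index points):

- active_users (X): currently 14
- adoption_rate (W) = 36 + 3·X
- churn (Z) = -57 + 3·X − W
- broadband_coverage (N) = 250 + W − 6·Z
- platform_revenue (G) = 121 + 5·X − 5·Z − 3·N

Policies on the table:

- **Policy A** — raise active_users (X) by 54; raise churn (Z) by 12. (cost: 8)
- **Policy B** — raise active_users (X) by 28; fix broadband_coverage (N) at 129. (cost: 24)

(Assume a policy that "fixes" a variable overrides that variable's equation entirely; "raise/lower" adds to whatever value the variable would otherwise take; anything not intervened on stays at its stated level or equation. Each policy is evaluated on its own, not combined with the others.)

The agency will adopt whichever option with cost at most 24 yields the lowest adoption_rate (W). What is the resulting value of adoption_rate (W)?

Policy A (X + 54, Z + 12):
  X = 14 + 54 = 68
  W = 36 + 3·68 = 240
Policy B (X + 28, N := 129):
  X = 14 + 28 = 42
  W = 36 + 3·42 = 162
Comparing — Policy A: W=240, Policy B: W=162. Lowest is 162 (Policy B).

162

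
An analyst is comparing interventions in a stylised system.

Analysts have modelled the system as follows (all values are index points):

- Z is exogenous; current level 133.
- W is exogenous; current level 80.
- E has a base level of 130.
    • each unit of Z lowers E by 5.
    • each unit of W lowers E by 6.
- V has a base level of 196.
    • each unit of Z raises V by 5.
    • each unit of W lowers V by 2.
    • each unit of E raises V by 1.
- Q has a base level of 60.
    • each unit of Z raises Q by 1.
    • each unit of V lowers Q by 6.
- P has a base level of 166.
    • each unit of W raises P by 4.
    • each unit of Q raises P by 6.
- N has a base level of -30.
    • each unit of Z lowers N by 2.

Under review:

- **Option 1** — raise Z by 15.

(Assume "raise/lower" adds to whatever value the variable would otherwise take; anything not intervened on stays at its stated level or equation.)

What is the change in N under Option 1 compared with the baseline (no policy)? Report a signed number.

Baseline:
  Z = 133
  N = -30 − 2·133 = -296
Option 1 (Z + 15):
  Z = 133 + 15 = 148
  N = -30 − 2·148 = -326
Change in N: -326 − (-296) = -30

-30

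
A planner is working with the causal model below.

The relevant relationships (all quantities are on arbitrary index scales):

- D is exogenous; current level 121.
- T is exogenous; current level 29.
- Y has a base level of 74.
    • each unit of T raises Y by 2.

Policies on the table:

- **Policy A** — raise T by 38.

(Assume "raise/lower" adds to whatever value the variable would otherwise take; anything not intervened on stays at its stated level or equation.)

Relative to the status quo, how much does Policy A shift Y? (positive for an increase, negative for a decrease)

Baseline:
  T = 29
  Y = 74 + 2·29 = 132
Policy A (T + 38):
  T = 29 + 38 = 67
  Y = 74 + 2·67 = 208
Change in Y: 208 − 132 = 76

76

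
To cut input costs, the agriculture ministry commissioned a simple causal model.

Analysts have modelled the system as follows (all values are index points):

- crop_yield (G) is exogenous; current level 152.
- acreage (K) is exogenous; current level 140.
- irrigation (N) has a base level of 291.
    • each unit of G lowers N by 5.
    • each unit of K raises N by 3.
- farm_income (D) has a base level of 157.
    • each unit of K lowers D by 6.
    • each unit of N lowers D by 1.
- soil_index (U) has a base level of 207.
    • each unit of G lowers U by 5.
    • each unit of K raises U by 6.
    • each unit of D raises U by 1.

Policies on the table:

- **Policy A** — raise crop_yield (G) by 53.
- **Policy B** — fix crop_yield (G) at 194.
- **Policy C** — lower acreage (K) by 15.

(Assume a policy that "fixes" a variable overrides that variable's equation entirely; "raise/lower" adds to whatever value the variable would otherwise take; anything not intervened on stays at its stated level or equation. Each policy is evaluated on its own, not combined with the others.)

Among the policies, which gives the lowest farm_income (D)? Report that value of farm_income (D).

-499

Policy A (G + 53):
  G = 152 + 53 = 205
  K = 140
  N = 291 − 5·205 + 3·140 = -314
  D = 157 − 6·140 − (-314) = -369
Policy B (G := 194):
  G = 194
  K = 140
  N = 291 − 5·194 + 3·140 = -259
  D = 157 − 6·140 − (-259) = -424
Policy C (K − 15):
  G = 152
  K = 140 − 15 = 125
  N = 291 − 5·152 + 3·125 = -94
  D = 157 − 6·125 − (-94) = -499
Comparing — Policy A: D=-369, Policy B: D=-424, Policy C: D=-499. Lowest is -499 (Policy C).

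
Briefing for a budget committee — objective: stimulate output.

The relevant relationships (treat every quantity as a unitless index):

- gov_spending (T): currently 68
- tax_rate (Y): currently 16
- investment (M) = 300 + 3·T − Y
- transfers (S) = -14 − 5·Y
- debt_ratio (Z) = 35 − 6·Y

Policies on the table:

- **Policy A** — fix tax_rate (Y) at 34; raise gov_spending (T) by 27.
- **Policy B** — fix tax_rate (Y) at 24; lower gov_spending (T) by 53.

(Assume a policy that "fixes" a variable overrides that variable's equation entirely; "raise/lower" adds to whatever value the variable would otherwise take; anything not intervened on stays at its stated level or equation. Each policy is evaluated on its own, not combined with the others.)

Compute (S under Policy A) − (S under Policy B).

Policy A (Y := 34, T + 27):
  Y = 34
  S = -14 − 5·34 = -184
Policy B (Y := 24, T − 53):
  Y = 24
  S = -14 − 5·24 = -134
S: -184 − (-134) = -50

-50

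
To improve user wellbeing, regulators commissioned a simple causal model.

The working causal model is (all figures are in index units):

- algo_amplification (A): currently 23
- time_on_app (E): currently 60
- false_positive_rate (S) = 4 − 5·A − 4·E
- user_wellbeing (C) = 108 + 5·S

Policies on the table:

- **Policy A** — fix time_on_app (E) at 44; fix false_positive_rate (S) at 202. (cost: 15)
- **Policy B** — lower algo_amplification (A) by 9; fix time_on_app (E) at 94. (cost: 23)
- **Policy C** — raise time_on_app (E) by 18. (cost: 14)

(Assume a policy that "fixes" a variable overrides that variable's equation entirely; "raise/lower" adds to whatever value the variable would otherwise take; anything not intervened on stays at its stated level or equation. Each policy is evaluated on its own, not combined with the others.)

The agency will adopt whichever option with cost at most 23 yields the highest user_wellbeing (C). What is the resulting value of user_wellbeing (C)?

Policy A (E := 44, S := 202):
  A = 23
  E = 44
  S = 202
  C = 108 + 5·202 = 1118
Policy B (A − 9, E := 94):
  A = 23 − 9 = 14
  E = 94
  S = 4 − 5·14 − 4·94 = -442
  C = 108 + 5·(-442) = -2102
Policy C (E + 18):
  A = 23
  E = 60 + 18 = 78
  S = 4 − 5·23 − 4·78 = -423
  C = 108 + 5·(-423) = -2007
Comparing — Policy A: C=1118, Policy B: C=-2102, Policy C: C=-2007. Highest is 1118 (Policy A).

1118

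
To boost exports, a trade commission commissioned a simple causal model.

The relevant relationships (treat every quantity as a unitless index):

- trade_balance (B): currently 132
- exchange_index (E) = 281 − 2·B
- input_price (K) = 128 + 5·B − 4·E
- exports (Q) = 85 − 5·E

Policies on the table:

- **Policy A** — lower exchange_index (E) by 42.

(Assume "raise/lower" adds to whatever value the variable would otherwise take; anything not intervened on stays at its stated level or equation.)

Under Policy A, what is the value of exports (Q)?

Policy A (E − 42):
  B = 132
  E = 281 − 2·132 (−42 from intervention) = -25
  Q = 85 − 5·(-25) = 210

210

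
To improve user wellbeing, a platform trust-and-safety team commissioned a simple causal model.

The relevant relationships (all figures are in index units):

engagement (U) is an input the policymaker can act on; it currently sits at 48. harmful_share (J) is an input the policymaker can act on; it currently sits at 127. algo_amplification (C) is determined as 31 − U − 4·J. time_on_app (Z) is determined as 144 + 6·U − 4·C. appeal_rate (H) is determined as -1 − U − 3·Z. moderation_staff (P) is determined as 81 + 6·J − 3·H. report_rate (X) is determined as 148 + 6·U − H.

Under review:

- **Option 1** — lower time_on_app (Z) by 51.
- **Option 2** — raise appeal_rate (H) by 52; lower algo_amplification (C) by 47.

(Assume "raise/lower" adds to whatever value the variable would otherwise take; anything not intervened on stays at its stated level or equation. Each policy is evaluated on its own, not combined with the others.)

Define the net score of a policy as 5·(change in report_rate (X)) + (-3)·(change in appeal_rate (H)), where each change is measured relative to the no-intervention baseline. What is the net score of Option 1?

Baseline:
  U = 48
  J = 127
  C = 31 − 48 − 4·127 = -525
  Z = 144 + 6·48 − 4·(-525) = 2532
  H = -1 − 48 − 3·2532 = -7645
  X = 148 + 6·48 − (-7645) = 8081
Option 1 (Z − 51):
  U = 48
  J = 127
  C = 31 − 48 − 4·127 = -525
  Z = 144 + 6·48 − 4·(-525) (−51 from intervention) = 2481
  H = -1 − 48 − 3·2481 = -7492
  X = 148 + 6·48 − (-7492) = 7928
ΔX = 7928 − 8081 = -153; ΔH = -7492 − (-7645) = 153
Score = 5·(-153) + (-3)·153 = -1224

-1224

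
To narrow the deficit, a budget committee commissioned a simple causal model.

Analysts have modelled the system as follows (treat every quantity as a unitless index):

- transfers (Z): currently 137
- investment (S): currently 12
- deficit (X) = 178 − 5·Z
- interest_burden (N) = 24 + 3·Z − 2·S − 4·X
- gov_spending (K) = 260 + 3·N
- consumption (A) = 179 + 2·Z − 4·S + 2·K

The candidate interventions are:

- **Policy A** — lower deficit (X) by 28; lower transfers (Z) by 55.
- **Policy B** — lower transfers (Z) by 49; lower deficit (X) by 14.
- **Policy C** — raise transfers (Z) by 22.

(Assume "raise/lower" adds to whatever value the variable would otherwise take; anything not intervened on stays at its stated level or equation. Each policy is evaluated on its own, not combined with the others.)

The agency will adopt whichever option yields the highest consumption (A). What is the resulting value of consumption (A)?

Policy A (X − 28, Z − 55):
  Z = 137 − 55 = 82
  S = 12
  X = 178 − 5·82 (−28 from intervention) = -260
  N = 24 + 3·82 − 2·12 − 4·(-260) = 1286
  K = 260 + 3·1286 = 4118
  A = 179 + 2·82 − 4·12 + 2·4118 = 8531
Policy B (Z − 49, X − 14):
  Z = 137 − 49 = 88
  S = 12
  X = 178 − 5·88 (−14 from intervention) = -276
  N = 24 + 3·88 − 2·12 − 4·(-276) = 1368
  K = 260 + 3·1368 = 4364
  A = 179 + 2·88 − 4·12 + 2·4364 = 9035
Policy C (Z + 22):
  Z = 137 + 22 = 159
  S = 12
  X = 178 − 5·159 = -617
  N = 24 + 3·159 − 2·12 − 4·(-617) = 2945
  K = 260 + 3·2945 = 9095
  A = 179 + 2·159 − 4·12 + 2·9095 = 18639
Comparing — Policy A: A=8531, Policy B: A=9035, Policy C: A=18639. Highest is 18639 (Policy C).

18639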